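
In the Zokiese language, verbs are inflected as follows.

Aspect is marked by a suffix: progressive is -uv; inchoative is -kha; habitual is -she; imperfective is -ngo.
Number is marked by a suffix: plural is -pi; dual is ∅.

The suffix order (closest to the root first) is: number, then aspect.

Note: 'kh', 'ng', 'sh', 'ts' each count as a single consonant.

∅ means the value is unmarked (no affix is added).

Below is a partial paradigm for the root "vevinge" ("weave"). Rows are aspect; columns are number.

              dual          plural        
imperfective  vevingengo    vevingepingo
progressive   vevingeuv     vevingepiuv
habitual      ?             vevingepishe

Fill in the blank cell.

number = dual: zero marking, form stays vevinge.
Attach aspect habitual -she → vevingeshe.

vevingeshe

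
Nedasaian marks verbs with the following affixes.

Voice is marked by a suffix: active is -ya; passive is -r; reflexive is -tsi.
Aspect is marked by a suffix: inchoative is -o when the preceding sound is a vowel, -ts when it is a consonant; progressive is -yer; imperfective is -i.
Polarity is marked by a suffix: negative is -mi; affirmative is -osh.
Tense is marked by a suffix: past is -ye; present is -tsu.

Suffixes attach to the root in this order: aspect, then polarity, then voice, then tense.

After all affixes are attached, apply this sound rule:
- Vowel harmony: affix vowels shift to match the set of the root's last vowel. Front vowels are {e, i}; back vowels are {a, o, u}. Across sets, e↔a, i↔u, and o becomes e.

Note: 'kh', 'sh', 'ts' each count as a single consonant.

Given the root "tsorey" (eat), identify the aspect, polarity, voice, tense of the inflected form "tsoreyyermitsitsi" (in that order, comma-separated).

Segment: tsorey-yer-mi-tsi-tsu.
aspect: -yer → progressive.
polarity: -mi → negative.
voice: -tsi → reflexive.
tense: -tsu → present.

progressive, negative, reflexive, present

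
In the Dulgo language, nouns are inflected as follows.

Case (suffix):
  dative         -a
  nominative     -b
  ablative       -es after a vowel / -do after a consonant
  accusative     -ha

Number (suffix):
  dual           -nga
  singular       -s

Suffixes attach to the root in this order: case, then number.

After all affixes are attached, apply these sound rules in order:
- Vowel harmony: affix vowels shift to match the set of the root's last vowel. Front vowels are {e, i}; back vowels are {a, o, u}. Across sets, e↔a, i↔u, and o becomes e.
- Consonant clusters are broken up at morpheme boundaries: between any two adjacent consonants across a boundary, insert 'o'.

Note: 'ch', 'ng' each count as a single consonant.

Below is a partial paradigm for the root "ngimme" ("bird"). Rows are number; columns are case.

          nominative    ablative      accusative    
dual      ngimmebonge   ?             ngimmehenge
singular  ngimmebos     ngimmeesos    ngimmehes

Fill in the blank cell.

Attach case ablative -es (after vowel 'e') → ngimmees.
Attach number dual -nga → ngimmeesnga.
Apply vowel harmony: ngimmeesnga → ngimmeesnge.
Apply epenthesis: ngimmeesnge → ngimmeesonge.

ngimmeesonge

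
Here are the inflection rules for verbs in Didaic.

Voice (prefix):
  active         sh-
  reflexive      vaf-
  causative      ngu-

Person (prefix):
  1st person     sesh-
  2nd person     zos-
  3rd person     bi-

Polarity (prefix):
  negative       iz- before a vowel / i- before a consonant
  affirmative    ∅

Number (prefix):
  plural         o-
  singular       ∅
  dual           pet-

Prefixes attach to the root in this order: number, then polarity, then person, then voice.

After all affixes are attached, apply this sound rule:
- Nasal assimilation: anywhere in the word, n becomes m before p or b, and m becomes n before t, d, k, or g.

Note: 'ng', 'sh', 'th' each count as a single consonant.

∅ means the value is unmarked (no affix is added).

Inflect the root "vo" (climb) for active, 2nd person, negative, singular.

number = singular: zero marking, form stays vo.
Attach polarity negative i- (before consonant 'v') → ivo.
Attach person 2nd person zos- → zosivo.
Attach voice active sh- → shzosivo.
Nasal assimilation: no change.

shzosivo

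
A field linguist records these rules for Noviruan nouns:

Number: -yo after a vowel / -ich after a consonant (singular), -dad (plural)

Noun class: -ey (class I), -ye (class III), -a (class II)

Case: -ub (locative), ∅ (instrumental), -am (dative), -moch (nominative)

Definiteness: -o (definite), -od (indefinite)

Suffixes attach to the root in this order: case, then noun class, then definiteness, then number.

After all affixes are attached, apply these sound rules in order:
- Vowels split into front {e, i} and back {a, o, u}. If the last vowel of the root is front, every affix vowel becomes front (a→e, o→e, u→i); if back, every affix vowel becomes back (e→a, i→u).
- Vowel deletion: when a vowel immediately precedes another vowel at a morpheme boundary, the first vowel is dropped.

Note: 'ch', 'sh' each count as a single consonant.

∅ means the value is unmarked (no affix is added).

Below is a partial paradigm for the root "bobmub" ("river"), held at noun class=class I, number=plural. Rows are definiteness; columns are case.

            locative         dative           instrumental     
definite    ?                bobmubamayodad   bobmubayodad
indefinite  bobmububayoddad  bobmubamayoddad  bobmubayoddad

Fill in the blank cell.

Attach case locative -ub → bobmubub.
Attach noun class class I -ey → bobmububey.
Attach definiteness definite -o → bobmububeyo.
Attach number plural -dad → bobmububeyodad.
Apply vowel harmony: bobmububeyodad → bobmububayodad.
Vowel deletion: no change.

bobmububayodad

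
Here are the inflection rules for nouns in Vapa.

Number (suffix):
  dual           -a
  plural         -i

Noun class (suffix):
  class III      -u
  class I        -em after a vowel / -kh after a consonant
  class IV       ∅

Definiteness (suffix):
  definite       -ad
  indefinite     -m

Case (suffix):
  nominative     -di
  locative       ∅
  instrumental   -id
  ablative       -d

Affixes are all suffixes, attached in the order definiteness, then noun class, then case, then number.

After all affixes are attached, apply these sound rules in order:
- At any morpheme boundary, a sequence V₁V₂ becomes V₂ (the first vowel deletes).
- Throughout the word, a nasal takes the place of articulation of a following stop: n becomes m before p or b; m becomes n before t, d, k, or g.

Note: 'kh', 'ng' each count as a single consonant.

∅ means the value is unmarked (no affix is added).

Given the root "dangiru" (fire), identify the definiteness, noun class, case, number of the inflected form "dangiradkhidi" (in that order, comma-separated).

Segment: dangiru-ad-kh-id-i.
definiteness: -ad → definite.
noun class: -em/kh → class I.
case: -id → instrumental.
number: -i → plural.

definite, class I, instrumental, plural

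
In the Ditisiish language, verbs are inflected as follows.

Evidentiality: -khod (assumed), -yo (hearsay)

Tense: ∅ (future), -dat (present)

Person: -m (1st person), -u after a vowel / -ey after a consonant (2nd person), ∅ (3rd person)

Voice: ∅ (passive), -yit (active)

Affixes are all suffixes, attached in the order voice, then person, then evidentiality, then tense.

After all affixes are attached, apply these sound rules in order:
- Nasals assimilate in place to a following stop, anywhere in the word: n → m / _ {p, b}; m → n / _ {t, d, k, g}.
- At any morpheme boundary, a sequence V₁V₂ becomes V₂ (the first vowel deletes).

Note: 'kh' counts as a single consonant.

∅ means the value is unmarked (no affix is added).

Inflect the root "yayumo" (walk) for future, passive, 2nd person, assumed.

voice = passive: zero marking, form stays yayumo.
Attach person 2nd person -u (after vowel 'o') → yayumou.
Attach evidentiality assumed -khod → yayumoukhod.
tense = future: zero marking, form stays yayumoukhod.
Nasal assimilation: no change.
Apply vowel deletion: yayumoukhod → yayumukhod.

yayumukhod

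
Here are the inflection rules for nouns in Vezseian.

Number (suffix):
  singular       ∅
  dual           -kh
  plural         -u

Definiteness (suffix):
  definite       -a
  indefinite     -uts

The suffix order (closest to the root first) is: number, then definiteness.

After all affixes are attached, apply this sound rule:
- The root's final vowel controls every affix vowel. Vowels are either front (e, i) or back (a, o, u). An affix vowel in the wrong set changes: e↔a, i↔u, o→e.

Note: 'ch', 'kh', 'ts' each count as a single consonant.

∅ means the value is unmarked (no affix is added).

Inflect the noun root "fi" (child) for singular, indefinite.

number = singular: zero marking, form stays fi.
Attach definiteness indefinite -uts → fiuts.
Apply vowel harmony: fiuts → fiits.

fiits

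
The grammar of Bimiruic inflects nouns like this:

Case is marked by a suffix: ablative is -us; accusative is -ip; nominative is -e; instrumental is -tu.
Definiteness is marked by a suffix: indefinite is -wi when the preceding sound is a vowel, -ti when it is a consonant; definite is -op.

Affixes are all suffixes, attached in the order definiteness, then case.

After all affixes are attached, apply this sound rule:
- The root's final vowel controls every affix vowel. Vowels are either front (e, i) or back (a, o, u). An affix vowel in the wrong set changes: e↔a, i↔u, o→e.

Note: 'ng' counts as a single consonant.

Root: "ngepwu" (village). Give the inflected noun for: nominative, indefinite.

ngepwuwua

Attach definiteness indefinite -wi (after vowel 'u') → ngepwuwi.
Attach case nominative -e → ngepwuwie.
Apply vowel harmony: ngepwuwie → ngepwuwua.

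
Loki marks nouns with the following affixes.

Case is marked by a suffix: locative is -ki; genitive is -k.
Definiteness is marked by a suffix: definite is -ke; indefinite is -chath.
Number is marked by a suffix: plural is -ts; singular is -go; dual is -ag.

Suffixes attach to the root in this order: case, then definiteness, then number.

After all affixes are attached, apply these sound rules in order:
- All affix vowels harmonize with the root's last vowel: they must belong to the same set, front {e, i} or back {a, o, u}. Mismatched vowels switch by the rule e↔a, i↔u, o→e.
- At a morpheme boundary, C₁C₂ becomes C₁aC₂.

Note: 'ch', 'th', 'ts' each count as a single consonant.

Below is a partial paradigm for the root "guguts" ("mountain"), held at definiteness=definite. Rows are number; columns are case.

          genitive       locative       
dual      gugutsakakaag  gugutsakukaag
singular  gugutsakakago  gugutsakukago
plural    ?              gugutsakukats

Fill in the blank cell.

gugutsakakats

Attach case genitive -k → gugutsk.
Attach definiteness definite -ke → gugutskke.
Attach number plural -ts → gugutskkets.
Apply vowel harmony: gugutskkets → gugutskkats.
Apply epenthesis: gugutskkats → gugutsakakats.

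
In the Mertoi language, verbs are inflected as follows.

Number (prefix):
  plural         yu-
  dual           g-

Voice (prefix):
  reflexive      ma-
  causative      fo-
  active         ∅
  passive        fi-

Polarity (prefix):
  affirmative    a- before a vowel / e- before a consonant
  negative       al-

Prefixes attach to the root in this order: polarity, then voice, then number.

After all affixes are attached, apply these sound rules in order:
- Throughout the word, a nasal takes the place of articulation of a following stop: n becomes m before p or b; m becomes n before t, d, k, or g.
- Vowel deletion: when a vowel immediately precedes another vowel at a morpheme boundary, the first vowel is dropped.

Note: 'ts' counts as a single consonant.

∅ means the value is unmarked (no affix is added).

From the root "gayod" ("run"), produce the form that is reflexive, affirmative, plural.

Attach polarity affirmative e- (before consonant 'g') → egayod.
Attach voice reflexive ma- → maegayod.
Attach number plural yu- → yumaegayod.
Nasal assimilation: no change.
Apply vowel deletion: yumaegayod → yumegayod.

yumegayod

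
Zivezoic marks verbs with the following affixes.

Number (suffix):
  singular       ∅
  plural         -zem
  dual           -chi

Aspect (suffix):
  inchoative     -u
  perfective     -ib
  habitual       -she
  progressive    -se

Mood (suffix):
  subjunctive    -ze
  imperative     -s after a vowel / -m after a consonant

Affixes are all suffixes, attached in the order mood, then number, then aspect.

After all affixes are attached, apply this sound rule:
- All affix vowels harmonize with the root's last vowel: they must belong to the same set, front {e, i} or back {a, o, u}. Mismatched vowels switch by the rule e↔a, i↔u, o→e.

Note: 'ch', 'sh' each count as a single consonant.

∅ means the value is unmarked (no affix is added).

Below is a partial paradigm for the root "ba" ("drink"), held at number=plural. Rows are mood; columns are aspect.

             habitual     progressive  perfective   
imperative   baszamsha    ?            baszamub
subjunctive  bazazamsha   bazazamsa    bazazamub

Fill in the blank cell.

Attach mood imperative -s (after vowel 'a') → bas.
Attach number plural -zem → baszem.
Attach aspect progressive -se → baszemse.
Apply vowel harmony: baszemse → baszamsa.

baszamsa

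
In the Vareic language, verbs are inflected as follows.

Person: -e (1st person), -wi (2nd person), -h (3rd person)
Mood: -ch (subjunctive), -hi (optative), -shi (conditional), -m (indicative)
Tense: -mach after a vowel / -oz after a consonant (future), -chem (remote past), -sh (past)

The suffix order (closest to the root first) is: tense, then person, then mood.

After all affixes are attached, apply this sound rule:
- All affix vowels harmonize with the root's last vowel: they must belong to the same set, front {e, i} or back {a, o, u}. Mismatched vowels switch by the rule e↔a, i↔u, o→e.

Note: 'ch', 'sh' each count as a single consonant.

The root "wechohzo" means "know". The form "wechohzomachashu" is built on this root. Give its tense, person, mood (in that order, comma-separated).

Segment: wechohzo-mach-e-shi.
tense: -mach/oz → future.
person: -e → 1st person.
mood: -shi → conditional.

future, 1st person, conditional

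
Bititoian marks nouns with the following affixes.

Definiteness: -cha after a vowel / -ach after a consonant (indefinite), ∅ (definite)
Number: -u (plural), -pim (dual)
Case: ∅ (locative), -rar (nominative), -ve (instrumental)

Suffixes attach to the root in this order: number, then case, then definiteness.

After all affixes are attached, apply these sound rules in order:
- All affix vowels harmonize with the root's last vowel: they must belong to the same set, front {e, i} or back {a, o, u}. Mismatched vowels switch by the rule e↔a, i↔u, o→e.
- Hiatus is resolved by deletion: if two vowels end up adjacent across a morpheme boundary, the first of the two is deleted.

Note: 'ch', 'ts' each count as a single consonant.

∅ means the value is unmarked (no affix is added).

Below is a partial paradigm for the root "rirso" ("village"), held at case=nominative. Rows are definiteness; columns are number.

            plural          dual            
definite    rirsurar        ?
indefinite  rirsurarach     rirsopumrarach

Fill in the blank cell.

Attach number dual -pim → rirsopim.
Attach case nominative -rar → rirsopimrar.
definiteness = definite: zero marking, form stays rirsopimrar.
Apply vowel harmony: rirsopimrar → rirsopumrar.
Vowel deletion: no change.

rirsopumrar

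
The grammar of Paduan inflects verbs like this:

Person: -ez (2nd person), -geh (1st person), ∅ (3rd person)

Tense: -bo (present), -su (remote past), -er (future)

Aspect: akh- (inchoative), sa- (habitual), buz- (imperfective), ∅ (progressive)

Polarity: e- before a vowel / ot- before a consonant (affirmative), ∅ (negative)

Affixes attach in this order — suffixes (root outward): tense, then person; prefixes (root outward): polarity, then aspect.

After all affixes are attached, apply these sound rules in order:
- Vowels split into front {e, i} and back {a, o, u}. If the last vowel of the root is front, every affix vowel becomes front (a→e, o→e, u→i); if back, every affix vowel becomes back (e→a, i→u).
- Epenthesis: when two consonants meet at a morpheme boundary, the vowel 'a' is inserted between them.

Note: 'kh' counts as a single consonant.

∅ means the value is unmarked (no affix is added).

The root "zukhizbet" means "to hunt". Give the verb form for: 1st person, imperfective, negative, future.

bizazukhizbeterageh

Attach tense future -er → zukhizbeter.
polarity = negative: zero marking, form stays zukhizbeter.
Attach aspect imperfective buz- → buzzukhizbeter.
Attach person 1st person -geh → buzzukhizbetergeh.
Apply vowel harmony: buzzukhizbetergeh → bizzukhizbetergeh.
Apply epenthesis: bizzukhizbetergeh → bizazukhizbeterageh.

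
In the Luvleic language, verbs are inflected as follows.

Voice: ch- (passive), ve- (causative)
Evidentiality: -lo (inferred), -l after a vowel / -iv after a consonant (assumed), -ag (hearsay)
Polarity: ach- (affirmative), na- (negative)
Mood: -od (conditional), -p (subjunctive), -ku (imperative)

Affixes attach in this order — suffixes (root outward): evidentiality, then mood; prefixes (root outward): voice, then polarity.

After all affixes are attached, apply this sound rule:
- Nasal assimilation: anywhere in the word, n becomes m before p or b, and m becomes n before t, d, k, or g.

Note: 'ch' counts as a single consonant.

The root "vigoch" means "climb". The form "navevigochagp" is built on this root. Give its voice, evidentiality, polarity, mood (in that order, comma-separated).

Segment: na-ve-vigoch-ag-p.
voice: ve- → causative.
evidentiality: -ag → hearsay.
polarity: na- → negative.
mood: -p → subjunctive.

causative, hearsay, negative, subjunctive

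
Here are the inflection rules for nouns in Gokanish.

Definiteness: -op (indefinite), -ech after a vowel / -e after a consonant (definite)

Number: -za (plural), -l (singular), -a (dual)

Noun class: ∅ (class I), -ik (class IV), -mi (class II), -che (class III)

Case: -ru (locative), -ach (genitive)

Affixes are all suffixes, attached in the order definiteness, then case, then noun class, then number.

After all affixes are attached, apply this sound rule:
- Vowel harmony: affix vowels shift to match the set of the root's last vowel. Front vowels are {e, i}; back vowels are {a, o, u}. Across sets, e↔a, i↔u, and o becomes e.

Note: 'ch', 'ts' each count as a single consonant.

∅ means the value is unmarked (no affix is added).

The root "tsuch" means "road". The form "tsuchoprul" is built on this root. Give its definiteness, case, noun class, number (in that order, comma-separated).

Segment: tsuch-op-ru-l.
definiteness: -op → indefinite.
case: -ru → locative.
noun class: ∅ → class I.
number: -l → singular.

indefinite, locative, class I, singular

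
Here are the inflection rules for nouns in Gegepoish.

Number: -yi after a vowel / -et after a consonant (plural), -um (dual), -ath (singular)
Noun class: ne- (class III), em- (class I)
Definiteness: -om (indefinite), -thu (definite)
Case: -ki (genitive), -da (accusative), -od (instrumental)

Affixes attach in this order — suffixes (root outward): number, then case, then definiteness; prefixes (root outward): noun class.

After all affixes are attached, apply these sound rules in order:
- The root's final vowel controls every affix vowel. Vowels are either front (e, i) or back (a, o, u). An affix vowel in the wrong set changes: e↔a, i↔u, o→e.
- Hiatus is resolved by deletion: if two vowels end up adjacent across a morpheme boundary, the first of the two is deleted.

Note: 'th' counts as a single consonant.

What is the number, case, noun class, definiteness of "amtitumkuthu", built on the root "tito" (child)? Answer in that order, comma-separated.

Segment: em-tito-um-ki-thu.
number: -um → dual.
case: -ki → genitive.
noun class: em- → class I.
definiteness: -thu → definite.

dual, genitive, class I, definite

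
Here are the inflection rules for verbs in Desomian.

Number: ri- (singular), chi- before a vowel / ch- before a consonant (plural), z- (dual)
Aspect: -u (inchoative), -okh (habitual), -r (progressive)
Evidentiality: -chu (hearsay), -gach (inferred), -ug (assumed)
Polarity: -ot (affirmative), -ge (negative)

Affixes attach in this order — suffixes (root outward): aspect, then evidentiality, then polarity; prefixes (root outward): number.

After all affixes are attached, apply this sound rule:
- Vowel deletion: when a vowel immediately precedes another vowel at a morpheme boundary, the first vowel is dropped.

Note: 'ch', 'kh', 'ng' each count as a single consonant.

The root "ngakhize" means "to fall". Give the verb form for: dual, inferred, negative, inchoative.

Attach aspect inchoative -u → ngakhizeu.
Attach evidentiality inferred -gach → ngakhizeugach.
Attach number dual z- → zngakhizeugach.
Attach polarity negative -ge → zngakhizeugachge.
Apply vowel deletion: zngakhizeugachge → zngakhizugachge.

zngakhizugachge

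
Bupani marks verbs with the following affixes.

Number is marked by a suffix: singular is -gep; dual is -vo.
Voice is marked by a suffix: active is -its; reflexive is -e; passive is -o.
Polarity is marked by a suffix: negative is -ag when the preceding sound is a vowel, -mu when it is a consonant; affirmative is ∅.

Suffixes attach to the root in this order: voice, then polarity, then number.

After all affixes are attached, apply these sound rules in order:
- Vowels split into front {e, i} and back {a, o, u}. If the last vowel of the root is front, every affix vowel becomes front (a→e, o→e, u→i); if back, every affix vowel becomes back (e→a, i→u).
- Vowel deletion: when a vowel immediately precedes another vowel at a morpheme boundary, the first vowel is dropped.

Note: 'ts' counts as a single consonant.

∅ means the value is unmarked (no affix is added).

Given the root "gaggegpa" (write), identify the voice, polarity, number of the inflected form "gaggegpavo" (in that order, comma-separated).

reflexive, affirmative, dual

Segment: gaggegpa-e-vo.
voice: -e → reflexive.
polarity: ∅ → affirmative.
number: -vo → dual.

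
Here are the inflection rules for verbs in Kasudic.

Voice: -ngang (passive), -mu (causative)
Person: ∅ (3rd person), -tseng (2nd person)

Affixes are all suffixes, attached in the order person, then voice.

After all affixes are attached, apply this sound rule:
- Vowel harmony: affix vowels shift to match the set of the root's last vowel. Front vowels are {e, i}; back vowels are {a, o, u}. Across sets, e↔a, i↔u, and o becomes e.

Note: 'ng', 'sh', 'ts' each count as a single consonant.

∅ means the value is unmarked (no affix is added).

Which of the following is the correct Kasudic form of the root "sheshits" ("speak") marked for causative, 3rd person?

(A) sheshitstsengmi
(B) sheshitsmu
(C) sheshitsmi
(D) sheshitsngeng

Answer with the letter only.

C

person = 3rd person: zero marking, form stays sheshits.
Attach voice causative -mu → sheshitsmu.
Apply vowel harmony: sheshitsmu → sheshitsmi.
So the correct form is sheshitsmi, option (C).
(B) sheshitsmu is wrong: it fails to apply the sound rule(s).
(D) sheshitsngeng is wrong: it uses passive instead of causative for voice.
(A) sheshitstsengmi is wrong: it uses 2nd person instead of 3rd person for person.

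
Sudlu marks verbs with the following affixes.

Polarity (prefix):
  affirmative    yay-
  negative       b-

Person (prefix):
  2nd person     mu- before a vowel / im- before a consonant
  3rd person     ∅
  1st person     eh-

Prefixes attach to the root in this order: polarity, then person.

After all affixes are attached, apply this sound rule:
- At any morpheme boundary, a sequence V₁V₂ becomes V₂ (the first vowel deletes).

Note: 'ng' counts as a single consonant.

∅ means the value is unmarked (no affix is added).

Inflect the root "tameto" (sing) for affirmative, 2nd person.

Attach polarity affirmative yay- → yaytameto.
Attach person 2nd person im- (before consonant 'y') → imyaytameto.
Vowel deletion: no change.

imyaytameto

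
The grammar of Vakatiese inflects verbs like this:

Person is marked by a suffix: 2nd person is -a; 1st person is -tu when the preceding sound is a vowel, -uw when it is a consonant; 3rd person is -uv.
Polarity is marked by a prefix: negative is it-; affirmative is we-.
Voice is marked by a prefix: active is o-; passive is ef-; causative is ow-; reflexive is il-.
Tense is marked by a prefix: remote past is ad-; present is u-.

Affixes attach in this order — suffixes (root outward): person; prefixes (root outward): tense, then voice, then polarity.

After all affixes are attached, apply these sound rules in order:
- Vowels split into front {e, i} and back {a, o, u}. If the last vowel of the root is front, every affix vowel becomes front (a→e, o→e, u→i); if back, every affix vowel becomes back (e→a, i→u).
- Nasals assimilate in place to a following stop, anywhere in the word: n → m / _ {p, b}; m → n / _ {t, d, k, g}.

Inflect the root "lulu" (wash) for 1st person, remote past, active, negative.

utoadlulutu

Attach tense remote past ad- → adlulu.
Attach person 1st person -tu (after vowel 'u') → adlulutu.
Attach voice active o- → oadlulutu.
Attach polarity negative it- → itoadlulutu.
Apply vowel harmony: itoadlulutu → utoadlulutu.
Nasal assimilation: no change.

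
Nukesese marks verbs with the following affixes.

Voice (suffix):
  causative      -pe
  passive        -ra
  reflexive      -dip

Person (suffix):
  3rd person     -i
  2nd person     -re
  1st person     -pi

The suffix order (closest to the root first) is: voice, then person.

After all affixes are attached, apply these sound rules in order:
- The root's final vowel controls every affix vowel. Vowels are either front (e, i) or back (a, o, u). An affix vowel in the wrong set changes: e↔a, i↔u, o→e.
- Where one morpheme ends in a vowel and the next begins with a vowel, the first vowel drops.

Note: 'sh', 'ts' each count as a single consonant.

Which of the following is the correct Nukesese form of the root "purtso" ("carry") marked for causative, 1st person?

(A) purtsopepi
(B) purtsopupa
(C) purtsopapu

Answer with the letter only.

Attach voice causative -pe → purtsope.
Attach person 1st person -pi → purtsopepi.
Apply vowel harmony: purtsopepi → purtsopapu.
Vowel deletion: no change.
So the correct form is purtsopapu, option (C).
(B) purtsopupa is wrong: it has the affixes in the wrong order.
(A) purtsopepi is wrong: it fails to apply the sound rule(s).

C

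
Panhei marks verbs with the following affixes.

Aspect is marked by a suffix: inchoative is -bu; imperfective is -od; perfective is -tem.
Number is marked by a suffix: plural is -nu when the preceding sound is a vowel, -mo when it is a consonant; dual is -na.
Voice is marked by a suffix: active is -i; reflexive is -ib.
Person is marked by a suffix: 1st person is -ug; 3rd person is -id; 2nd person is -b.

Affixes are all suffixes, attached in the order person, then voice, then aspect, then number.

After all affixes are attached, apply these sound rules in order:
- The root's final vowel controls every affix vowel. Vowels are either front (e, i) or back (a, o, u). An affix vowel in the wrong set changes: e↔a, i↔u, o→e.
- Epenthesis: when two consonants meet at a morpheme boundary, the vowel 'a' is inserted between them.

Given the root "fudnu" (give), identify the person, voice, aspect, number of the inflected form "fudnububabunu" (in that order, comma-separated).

2nd person, reflexive, inchoative, plural

Segment: fudnu-b-ib-bu-nu.
person: -b → 2nd person.
voice: -ib → reflexive.
aspect: -bu → inchoative.
number: -nu/mo → plural.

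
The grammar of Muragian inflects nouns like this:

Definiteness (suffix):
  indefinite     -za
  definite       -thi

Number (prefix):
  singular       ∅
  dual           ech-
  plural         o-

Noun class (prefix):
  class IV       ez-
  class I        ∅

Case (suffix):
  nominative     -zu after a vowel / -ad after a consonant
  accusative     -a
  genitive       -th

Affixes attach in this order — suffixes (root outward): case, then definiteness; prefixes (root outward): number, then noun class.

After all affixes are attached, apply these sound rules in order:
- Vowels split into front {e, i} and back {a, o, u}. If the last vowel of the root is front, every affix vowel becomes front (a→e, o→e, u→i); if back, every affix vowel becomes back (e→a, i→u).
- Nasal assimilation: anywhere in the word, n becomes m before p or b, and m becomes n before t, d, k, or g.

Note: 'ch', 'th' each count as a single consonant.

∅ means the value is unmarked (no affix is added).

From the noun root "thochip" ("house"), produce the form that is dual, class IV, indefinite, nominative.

Attach case nominative -ad (after consonant 'p') → thochipad.
Attach definiteness indefinite -za → thochipadza.
Attach number dual ech- → echthochipadza.
Attach noun class class IV ez- → ezechthochipadza.
Apply vowel harmony: ezechthochipadza → ezechthochipedze.
Nasal assimilation: no change.

ezechthochipedze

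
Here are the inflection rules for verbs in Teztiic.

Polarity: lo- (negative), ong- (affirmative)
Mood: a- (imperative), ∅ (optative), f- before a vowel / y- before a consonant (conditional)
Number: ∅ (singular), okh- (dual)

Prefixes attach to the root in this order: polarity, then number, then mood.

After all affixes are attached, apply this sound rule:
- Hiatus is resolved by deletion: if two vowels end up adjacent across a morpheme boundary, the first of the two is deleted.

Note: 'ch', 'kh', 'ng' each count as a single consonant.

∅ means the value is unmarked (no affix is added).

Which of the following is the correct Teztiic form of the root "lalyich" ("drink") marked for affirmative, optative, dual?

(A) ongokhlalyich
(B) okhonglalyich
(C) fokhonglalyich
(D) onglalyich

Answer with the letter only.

B

Attach polarity affirmative ong- → onglalyich.
Attach number dual okh- → okhonglalyich.
mood = optative: zero marking, form stays okhonglalyich.
Vowel deletion: no change.
So the correct form is okhonglalyich, option (B).
(A) ongokhlalyich is wrong: it has the affixes in the wrong order.
(D) onglalyich is wrong: it uses singular instead of dual for number.
(C) fokhonglalyich is wrong: it uses conditional instead of optative for mood.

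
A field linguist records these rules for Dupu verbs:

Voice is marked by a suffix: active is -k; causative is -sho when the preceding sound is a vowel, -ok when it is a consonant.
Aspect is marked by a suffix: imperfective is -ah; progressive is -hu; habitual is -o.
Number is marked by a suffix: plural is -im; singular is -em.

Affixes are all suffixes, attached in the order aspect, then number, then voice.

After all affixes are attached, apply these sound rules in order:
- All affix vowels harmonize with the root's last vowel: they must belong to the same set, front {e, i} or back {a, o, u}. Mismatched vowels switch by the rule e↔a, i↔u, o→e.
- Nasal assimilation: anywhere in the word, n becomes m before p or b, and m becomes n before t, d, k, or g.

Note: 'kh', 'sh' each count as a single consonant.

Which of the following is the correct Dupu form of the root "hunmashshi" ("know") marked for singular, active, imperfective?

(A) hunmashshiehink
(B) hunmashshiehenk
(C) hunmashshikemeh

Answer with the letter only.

B

Attach aspect imperfective -ah → hunmashshiah.
Attach number singular -em → hunmashshiahem.
Attach voice active -k → hunmashshiahemk.
Apply vowel harmony: hunmashshiahemk → hunmashshiehemk.
Apply nasal assimilation: hunmashshiehemk → hunmashshiehenk.
So the correct form is hunmashshiehenk, option (B).
(C) hunmashshikemeh is wrong: it has the affixes in the wrong order.
(A) hunmashshiehink is wrong: it uses plural instead of singular for number.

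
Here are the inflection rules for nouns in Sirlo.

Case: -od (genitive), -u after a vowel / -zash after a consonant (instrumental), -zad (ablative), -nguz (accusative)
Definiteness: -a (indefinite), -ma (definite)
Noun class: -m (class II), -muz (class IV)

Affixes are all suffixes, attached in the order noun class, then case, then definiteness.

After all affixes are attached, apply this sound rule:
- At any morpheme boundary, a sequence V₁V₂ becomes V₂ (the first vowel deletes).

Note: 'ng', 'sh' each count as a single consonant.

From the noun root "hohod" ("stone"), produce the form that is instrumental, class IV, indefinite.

hohodmuzzasha

Attach noun class class IV -muz → hohodmuz.
Attach case instrumental -zash (after consonant 'z') → hohodmuzzash.
Attach definiteness indefinite -a → hohodmuzzasha.
Vowel deletion: no change.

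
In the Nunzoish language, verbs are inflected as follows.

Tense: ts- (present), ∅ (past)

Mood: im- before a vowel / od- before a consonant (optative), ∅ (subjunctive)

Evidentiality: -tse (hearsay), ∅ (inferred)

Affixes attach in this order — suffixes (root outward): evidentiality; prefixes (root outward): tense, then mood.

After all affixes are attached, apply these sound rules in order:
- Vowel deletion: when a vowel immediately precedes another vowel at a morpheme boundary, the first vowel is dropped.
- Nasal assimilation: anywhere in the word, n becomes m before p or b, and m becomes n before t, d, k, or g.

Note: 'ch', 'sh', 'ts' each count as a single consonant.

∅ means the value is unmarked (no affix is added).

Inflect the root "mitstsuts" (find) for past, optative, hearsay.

odmitstsutstse

tense = past: zero marking, form stays mitstsuts.
Attach evidentiality hearsay -tse → mitstsutstse.
Attach mood optative od- (before consonant 'm') → odmitstsutstse.
Vowel deletion: no change.
Nasal assimilation: no change.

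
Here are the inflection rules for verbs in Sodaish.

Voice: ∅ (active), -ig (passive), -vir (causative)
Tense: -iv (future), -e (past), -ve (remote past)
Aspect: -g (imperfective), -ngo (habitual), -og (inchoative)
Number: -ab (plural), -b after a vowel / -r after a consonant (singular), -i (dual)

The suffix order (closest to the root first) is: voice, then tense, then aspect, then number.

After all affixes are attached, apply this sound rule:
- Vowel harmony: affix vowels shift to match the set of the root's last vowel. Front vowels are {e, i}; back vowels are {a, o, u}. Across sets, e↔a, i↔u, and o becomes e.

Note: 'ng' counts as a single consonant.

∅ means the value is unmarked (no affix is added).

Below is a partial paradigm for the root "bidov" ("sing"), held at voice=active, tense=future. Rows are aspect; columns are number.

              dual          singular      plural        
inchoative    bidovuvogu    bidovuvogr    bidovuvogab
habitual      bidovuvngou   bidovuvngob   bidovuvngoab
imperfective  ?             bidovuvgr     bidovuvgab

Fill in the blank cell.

bidovuvgu

voice = active: zero marking, form stays bidov.
Attach tense future -iv → bidoviv.
Attach aspect imperfective -g → bidovivg.
Attach number dual -i → bidovivgi.
Apply vowel harmony: bidovivgi → bidovuvgu.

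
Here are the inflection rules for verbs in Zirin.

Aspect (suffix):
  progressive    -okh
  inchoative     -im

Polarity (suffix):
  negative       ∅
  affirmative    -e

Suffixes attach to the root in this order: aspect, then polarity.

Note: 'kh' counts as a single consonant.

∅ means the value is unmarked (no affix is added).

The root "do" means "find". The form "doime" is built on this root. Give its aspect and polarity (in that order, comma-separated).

inchoative, affirmative

Segment: do-im-e.
aspect: -im → inchoative.
polarity: -e → affirmative.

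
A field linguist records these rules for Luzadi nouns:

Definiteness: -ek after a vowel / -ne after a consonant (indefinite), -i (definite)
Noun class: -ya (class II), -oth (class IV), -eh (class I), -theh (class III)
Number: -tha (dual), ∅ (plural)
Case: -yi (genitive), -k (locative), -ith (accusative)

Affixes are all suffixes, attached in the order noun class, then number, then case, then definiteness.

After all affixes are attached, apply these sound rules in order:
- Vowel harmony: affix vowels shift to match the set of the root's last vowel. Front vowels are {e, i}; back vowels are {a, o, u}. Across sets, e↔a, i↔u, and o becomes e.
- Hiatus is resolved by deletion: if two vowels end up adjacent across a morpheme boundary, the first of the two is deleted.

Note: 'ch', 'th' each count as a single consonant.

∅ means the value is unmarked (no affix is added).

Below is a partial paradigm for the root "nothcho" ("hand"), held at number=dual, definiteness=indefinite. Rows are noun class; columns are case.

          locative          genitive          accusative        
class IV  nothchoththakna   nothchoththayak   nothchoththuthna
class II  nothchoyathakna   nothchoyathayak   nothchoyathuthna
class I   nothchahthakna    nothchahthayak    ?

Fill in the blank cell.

Attach noun class class I -eh → nothchoeh.
Attach number dual -tha → nothchoehtha.
Attach case accusative -ith → nothchoehthaith.
Attach definiteness indefinite -ne (after consonant 'th') → nothchoehthaithne.
Apply vowel harmony: nothchoehthaithne → nothchoahthauthna.
Apply vowel deletion: nothchoahthauthna → nothchahthuthna.

nothchahthuthna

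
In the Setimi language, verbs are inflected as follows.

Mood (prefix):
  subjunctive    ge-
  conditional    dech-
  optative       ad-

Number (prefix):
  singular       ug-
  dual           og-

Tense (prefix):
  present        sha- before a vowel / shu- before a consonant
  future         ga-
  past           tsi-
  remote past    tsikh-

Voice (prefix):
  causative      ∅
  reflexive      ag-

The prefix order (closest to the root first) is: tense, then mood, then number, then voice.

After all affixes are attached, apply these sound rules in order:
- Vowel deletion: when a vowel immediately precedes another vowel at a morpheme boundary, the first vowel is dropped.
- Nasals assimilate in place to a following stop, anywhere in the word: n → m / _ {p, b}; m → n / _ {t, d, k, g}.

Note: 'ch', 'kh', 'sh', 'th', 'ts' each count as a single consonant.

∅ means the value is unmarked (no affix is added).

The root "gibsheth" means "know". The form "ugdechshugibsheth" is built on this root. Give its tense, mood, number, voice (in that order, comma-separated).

present, conditional, singular, causative

Segment: ug-dech-shu-gibsheth.
tense: sha/shu- → present.
mood: dech- → conditional.
number: ug- → singular.
voice: ∅ → causative.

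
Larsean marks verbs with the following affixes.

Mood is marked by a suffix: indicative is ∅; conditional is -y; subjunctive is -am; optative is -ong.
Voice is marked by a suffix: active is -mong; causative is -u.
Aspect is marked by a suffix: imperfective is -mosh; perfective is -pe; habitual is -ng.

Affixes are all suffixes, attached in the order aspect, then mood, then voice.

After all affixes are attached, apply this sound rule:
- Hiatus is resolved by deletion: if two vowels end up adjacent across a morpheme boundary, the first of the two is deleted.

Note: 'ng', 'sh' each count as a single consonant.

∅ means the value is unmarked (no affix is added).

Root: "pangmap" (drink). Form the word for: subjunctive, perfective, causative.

Attach aspect perfective -pe → pangmappe.
Attach mood subjunctive -am → pangmappeam.
Attach voice causative -u → pangmappeamu.
Apply vowel deletion: pangmappeamu → pangmappamu.

pangmappamu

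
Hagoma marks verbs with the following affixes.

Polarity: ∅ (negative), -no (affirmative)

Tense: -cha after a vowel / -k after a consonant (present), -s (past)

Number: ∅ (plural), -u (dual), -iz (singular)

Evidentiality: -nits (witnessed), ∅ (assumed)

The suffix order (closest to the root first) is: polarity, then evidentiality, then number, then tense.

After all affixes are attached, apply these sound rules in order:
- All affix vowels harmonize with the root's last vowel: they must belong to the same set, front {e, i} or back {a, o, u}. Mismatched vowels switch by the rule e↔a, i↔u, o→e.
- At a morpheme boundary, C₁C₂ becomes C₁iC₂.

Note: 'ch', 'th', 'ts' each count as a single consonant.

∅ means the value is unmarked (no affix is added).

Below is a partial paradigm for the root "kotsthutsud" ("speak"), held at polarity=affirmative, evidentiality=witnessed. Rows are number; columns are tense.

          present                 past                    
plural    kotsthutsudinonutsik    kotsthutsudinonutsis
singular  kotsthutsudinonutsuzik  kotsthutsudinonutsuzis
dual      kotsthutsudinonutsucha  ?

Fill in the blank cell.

kotsthutsudinonutsus

Attach polarity affirmative -no → kotsthutsudno.
Attach evidentiality witnessed -nits → kotsthutsudnonits.
Attach number dual -u → kotsthutsudnonitsu.
Attach tense past -s → kotsthutsudnonitsus.
Apply vowel harmony: kotsthutsudnonitsus → kotsthutsudnonutsus.
Apply epenthesis: kotsthutsudnonutsus → kotsthutsudinonutsus.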